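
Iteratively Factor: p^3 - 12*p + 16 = (p - 2)*(p^2 + 2*p - 8) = (p - 2)^2*(p + 4)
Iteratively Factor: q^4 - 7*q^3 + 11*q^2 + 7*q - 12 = (q - 4)*(q^3 - 3*q^2 - q + 3) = (q - 4)*(q + 1)*(q^2 - 4*q + 3) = (q - 4)*(q - 1)*(q + 1)*(q - 3)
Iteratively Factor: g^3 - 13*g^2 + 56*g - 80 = (g - 4)*(g^2 - 9*g + 20) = (g - 4)^2*(g - 5)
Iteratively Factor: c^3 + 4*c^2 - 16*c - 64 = (c + 4)*(c^2 - 16) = (c + 4)^2*(c - 4)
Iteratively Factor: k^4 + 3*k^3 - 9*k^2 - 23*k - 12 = (k + 1)*(k^3 + 2*k^2 - 11*k - 12) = (k + 1)*(k + 4)*(k^2 - 2*k - 3) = (k - 3)*(k + 1)*(k + 4)*(k + 1)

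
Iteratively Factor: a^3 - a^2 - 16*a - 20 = (a - 5)*(a^2 + 4*a + 4) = (a - 5)*(a + 2)*(a + 2)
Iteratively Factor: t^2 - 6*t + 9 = (t - 3)*(t - 3)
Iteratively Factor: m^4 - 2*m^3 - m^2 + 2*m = (m + 1)*(m^3 - 3*m^2 + 2*m) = (m - 1)*(m + 1)*(m^2 - 2*m) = (m - 2)*(m - 1)*(m + 1)*(m)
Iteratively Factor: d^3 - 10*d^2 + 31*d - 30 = (d - 5)*(d^2 - 5*d + 6) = (d - 5)*(d - 3)*(d - 2)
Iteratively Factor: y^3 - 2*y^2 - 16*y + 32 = (y - 2)*(y^2 - 16) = (y - 2)*(y + 4)*(y - 4)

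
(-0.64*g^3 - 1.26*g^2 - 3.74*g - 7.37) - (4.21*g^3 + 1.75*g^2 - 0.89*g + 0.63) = -4.85*g^3 - 3.01*g^2 - 2.85*g - 8.0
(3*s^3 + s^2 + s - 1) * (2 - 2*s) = -6*s^4 + 4*s^3 + 4*s - 2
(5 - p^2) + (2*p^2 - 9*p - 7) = p^2 - 9*p - 2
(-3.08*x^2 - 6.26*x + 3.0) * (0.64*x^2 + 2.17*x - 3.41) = -1.9712*x^4 - 10.69*x^3 - 1.1614*x^2 + 27.8566*x - 10.23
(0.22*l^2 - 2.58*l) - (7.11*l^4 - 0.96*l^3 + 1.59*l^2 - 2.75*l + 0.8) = -7.11*l^4 + 0.96*l^3 - 1.37*l^2 + 0.17*l - 0.8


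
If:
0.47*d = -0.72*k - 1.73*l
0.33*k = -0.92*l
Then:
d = 0.589941972920696*l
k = -2.78787878787879*l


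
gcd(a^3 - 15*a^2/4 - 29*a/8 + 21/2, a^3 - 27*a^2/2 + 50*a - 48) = a^2 - 11*a/2 + 6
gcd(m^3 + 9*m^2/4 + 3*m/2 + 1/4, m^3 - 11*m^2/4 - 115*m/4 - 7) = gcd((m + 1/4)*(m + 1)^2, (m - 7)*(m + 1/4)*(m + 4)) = m + 1/4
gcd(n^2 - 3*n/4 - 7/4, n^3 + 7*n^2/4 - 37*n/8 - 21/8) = n - 7/4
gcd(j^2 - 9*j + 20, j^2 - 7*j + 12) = j - 4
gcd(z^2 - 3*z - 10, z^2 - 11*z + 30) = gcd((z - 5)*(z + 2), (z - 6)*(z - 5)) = z - 5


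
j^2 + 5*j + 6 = (j + 2)*(j + 3)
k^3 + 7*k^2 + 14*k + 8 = (k + 1)*(k + 2)*(k + 4)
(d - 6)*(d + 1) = d^2 - 5*d - 6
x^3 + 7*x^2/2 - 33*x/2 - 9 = (x - 3)*(x + 1/2)*(x + 6)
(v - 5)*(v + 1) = v^2 - 4*v - 5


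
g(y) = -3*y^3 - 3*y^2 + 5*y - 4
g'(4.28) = -185.55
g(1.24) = -8.13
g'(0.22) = 3.24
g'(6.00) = -355.00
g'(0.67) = -3.06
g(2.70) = -71.42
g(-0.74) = -8.13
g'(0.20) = 3.44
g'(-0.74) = 4.51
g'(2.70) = -76.81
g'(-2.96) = -56.09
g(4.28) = -272.76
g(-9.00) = 1895.00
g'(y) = -9*y^2 - 6*y + 5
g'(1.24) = -16.28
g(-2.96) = 32.72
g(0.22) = -3.08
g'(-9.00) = -670.00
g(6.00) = -730.00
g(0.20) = -3.14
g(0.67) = -2.90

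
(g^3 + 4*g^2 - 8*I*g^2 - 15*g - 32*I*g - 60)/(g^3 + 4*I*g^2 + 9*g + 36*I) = (g^2 + g*(4 - 5*I) - 20*I)/(g^2 + 7*I*g - 12)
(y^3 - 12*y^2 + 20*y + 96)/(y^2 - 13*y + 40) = (y^2 - 4*y - 12)/(y - 5)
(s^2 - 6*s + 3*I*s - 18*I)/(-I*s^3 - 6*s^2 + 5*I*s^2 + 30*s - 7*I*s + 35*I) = (I*s^2 - 3*s*(1 + 2*I) + 18)/(s^3 - s^2*(5 + 6*I) + s*(7 + 30*I) - 35)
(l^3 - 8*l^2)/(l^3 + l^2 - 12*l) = l*(l - 8)/(l^2 + l - 12)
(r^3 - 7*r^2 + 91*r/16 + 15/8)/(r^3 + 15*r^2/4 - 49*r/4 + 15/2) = (4*r^2 - 23*r - 6)/(4*(r^2 + 5*r - 6))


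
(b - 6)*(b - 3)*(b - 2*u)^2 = b^4 - 4*b^3*u - 9*b^3 + 4*b^2*u^2 + 36*b^2*u + 18*b^2 - 36*b*u^2 - 72*b*u + 72*u^2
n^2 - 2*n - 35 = (n - 7)*(n + 5)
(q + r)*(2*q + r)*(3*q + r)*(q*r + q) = 6*q^4*r + 6*q^4 + 11*q^3*r^2 + 11*q^3*r + 6*q^2*r^3 + 6*q^2*r^2 + q*r^4 + q*r^3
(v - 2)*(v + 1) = v^2 - v - 2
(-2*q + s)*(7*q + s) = -14*q^2 + 5*q*s + s^2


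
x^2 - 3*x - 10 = (x - 5)*(x + 2)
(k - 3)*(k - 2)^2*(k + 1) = k^4 - 6*k^3 + 9*k^2 + 4*k - 12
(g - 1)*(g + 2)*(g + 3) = g^3 + 4*g^2 + g - 6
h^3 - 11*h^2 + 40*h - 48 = (h - 4)^2*(h - 3)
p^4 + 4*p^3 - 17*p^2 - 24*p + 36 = (p - 3)*(p - 1)*(p + 2)*(p + 6)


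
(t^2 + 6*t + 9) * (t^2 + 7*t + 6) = t^4 + 13*t^3 + 57*t^2 + 99*t + 54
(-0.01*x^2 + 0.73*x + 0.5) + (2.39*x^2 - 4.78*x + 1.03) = 2.38*x^2 - 4.05*x + 1.53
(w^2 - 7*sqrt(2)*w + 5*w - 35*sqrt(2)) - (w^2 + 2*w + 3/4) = -7*sqrt(2)*w + 3*w - 35*sqrt(2) - 3/4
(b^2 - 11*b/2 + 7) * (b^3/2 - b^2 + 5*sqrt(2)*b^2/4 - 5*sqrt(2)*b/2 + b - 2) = b^5/2 - 15*b^4/4 + 5*sqrt(2)*b^4/4 - 75*sqrt(2)*b^3/8 + 10*b^3 - 29*b^2/2 + 45*sqrt(2)*b^2/2 - 35*sqrt(2)*b/2 + 18*b - 14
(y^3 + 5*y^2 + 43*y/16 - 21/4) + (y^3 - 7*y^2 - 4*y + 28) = 2*y^3 - 2*y^2 - 21*y/16 + 91/4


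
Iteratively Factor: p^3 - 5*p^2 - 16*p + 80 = (p - 5)*(p^2 - 16) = (p - 5)*(p - 4)*(p + 4)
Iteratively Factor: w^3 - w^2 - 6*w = (w + 2)*(w^2 - 3*w) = (w - 3)*(w + 2)*(w)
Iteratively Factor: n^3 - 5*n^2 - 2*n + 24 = (n + 2)*(n^2 - 7*n + 12) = (n - 4)*(n + 2)*(n - 3)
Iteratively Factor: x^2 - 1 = (x + 1)*(x - 1)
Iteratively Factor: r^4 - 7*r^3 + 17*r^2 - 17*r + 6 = (r - 3)*(r^3 - 4*r^2 + 5*r - 2) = (r - 3)*(r - 1)*(r^2 - 3*r + 2) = (r - 3)*(r - 1)^2*(r - 2)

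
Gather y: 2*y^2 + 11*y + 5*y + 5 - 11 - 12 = 2*y^2 + 16*y - 18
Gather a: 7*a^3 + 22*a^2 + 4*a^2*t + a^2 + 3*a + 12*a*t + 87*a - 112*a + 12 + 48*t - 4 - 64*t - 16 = 7*a^3 + a^2*(4*t + 23) + a*(12*t - 22) - 16*t - 8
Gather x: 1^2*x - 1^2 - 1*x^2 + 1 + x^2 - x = 0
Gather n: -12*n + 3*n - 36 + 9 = -9*n - 27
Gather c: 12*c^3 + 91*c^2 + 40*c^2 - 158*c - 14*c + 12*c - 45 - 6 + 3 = 12*c^3 + 131*c^2 - 160*c - 48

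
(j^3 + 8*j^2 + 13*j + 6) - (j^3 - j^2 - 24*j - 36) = 9*j^2 + 37*j + 42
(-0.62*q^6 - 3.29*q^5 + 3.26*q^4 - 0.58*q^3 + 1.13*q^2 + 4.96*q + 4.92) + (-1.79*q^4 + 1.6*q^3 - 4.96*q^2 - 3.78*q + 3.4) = -0.62*q^6 - 3.29*q^5 + 1.47*q^4 + 1.02*q^3 - 3.83*q^2 + 1.18*q + 8.32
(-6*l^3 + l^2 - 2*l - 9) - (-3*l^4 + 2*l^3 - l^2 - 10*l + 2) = 3*l^4 - 8*l^3 + 2*l^2 + 8*l - 11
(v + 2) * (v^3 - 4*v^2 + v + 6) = v^4 - 2*v^3 - 7*v^2 + 8*v + 12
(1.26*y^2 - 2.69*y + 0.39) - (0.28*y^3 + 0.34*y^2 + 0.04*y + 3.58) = -0.28*y^3 + 0.92*y^2 - 2.73*y - 3.19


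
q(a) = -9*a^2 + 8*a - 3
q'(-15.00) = 278.00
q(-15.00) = -2148.00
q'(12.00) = -208.00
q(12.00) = -1203.00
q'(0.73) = -5.14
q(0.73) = -1.96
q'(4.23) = -68.14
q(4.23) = -130.20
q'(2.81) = -42.58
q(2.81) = -51.58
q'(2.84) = -43.12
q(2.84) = -52.87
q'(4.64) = -75.52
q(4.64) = -159.65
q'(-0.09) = 9.62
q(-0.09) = -3.79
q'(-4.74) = 93.32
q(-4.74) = -243.13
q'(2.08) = -29.44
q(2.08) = -25.30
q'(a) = 8 - 18*a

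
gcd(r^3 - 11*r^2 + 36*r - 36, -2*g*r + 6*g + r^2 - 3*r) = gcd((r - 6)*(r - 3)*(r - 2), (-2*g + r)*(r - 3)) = r - 3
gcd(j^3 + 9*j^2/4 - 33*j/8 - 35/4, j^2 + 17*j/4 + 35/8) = j^2 + 17*j/4 + 35/8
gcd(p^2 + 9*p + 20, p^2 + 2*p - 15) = p + 5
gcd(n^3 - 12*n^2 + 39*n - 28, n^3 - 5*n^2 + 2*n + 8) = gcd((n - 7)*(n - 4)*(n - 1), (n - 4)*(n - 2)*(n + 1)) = n - 4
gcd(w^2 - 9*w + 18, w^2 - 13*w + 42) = w - 6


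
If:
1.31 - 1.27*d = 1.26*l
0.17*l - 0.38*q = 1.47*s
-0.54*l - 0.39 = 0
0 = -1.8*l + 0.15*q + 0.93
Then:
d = 1.75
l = -0.72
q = -14.87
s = 3.76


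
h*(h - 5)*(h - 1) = h^3 - 6*h^2 + 5*h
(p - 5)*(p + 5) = p^2 - 25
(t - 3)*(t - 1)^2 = t^3 - 5*t^2 + 7*t - 3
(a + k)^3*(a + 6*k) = a^4 + 9*a^3*k + 21*a^2*k^2 + 19*a*k^3 + 6*k^4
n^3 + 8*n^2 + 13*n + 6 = (n + 1)^2*(n + 6)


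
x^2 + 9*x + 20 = (x + 4)*(x + 5)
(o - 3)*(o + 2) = o^2 - o - 6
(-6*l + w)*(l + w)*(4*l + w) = -24*l^3 - 26*l^2*w - l*w^2 + w^3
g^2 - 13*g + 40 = (g - 8)*(g - 5)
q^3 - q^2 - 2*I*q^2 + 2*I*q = q*(q - 1)*(q - 2*I)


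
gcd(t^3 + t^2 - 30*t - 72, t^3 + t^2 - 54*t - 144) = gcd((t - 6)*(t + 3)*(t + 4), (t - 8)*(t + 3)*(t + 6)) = t + 3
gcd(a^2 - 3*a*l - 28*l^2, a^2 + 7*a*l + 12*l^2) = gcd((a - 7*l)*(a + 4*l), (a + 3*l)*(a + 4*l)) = a + 4*l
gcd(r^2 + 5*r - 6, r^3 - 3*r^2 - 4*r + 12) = 1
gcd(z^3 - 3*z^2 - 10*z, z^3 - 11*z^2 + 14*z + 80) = z^2 - 3*z - 10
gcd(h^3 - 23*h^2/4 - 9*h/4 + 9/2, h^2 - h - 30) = h - 6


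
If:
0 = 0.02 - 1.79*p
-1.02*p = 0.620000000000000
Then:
No Solution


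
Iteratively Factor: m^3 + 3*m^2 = (m)*(m^2 + 3*m) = m*(m + 3)*(m)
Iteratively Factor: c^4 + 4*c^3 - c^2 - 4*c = (c - 1)*(c^3 + 5*c^2 + 4*c) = (c - 1)*(c + 1)*(c^2 + 4*c) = c*(c - 1)*(c + 1)*(c + 4)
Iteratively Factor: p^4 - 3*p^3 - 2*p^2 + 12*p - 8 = (p - 2)*(p^3 - p^2 - 4*p + 4) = (p - 2)*(p - 1)*(p^2 - 4) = (p - 2)*(p - 1)*(p + 2)*(p - 2)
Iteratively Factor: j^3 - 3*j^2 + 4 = (j - 2)*(j^2 - j - 2) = (j - 2)^2*(j + 1)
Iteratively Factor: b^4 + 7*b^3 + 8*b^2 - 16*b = (b + 4)*(b^3 + 3*b^2 - 4*b) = (b - 1)*(b + 4)*(b^2 + 4*b) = b*(b - 1)*(b + 4)*(b + 4)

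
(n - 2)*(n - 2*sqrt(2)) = n^2 - 2*sqrt(2)*n - 2*n + 4*sqrt(2)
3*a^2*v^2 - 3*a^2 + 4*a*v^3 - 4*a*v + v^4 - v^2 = (a + v)*(3*a + v)*(v - 1)*(v + 1)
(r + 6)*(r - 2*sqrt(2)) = r^2 - 2*sqrt(2)*r + 6*r - 12*sqrt(2)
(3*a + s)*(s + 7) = 3*a*s + 21*a + s^2 + 7*s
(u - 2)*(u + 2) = u^2 - 4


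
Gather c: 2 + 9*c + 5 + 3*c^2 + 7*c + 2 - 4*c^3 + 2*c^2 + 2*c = -4*c^3 + 5*c^2 + 18*c + 9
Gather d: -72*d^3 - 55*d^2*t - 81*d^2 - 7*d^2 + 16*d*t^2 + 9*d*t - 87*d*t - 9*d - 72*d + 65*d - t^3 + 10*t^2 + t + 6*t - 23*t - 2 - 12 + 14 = -72*d^3 + d^2*(-55*t - 88) + d*(16*t^2 - 78*t - 16) - t^3 + 10*t^2 - 16*t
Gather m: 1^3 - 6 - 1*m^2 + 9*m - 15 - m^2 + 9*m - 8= -2*m^2 + 18*m - 28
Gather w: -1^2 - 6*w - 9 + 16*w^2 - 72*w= 16*w^2 - 78*w - 10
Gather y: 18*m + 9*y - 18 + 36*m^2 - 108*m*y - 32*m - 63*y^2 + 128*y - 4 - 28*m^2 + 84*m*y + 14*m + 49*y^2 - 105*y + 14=8*m^2 - 14*y^2 + y*(32 - 24*m) - 8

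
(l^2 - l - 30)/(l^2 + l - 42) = (l + 5)/(l + 7)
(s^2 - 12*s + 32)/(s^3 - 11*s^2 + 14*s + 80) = (s - 4)/(s^2 - 3*s - 10)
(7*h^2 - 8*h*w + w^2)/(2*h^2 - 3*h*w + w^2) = (-7*h + w)/(-2*h + w)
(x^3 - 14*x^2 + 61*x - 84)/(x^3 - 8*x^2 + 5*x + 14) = (x^2 - 7*x + 12)/(x^2 - x - 2)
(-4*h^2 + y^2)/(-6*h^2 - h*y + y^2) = (-2*h + y)/(-3*h + y)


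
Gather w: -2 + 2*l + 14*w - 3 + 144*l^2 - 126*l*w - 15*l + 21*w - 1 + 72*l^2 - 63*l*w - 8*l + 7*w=216*l^2 - 21*l + w*(42 - 189*l) - 6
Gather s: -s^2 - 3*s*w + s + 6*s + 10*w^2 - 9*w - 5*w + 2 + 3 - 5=-s^2 + s*(7 - 3*w) + 10*w^2 - 14*w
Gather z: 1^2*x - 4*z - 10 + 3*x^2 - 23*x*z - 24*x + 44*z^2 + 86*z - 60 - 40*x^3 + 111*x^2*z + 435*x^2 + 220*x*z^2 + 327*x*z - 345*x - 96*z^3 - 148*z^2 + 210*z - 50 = -40*x^3 + 438*x^2 - 368*x - 96*z^3 + z^2*(220*x - 104) + z*(111*x^2 + 304*x + 292) - 120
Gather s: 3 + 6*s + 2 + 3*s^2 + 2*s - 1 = 3*s^2 + 8*s + 4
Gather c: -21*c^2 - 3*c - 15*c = -21*c^2 - 18*c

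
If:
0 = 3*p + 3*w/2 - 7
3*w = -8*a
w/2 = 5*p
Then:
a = -35/24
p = 7/18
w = 35/9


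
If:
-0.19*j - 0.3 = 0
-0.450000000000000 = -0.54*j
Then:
No Solution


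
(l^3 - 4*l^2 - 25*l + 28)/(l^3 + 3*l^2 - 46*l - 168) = (l - 1)/(l + 6)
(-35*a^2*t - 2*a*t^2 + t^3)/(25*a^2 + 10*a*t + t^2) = t*(-7*a + t)/(5*a + t)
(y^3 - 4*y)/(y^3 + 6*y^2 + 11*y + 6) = y*(y - 2)/(y^2 + 4*y + 3)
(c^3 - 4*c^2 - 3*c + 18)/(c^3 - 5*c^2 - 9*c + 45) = (c^2 - c - 6)/(c^2 - 2*c - 15)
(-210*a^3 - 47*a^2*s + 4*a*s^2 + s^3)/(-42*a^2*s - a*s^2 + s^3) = (5*a + s)/s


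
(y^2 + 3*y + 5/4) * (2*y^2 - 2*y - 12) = 2*y^4 + 4*y^3 - 31*y^2/2 - 77*y/2 - 15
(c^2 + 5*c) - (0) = c^2 + 5*c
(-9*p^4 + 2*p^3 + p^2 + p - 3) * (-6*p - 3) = 54*p^5 + 15*p^4 - 12*p^3 - 9*p^2 + 15*p + 9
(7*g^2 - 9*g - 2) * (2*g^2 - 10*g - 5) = 14*g^4 - 88*g^3 + 51*g^2 + 65*g + 10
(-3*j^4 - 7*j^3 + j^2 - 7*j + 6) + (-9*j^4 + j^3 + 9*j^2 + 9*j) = -12*j^4 - 6*j^3 + 10*j^2 + 2*j + 6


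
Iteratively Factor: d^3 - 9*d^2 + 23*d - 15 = (d - 1)*(d^2 - 8*d + 15) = (d - 3)*(d - 1)*(d - 5)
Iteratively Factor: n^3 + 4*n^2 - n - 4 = (n + 1)*(n^2 + 3*n - 4) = (n + 1)*(n + 4)*(n - 1)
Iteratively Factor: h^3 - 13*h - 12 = (h + 1)*(h^2 - h - 12) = (h - 4)*(h + 1)*(h + 3)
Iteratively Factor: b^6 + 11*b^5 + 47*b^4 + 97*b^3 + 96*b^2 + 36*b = (b + 3)*(b^5 + 8*b^4 + 23*b^3 + 28*b^2 + 12*b) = (b + 2)*(b + 3)*(b^4 + 6*b^3 + 11*b^2 + 6*b) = b*(b + 2)*(b + 3)*(b^3 + 6*b^2 + 11*b + 6) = b*(b + 2)*(b + 3)^2*(b^2 + 3*b + 2) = b*(b + 1)*(b + 2)*(b + 3)^2*(b + 2)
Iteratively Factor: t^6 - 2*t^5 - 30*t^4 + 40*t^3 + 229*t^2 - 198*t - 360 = (t + 3)*(t^5 - 5*t^4 - 15*t^3 + 85*t^2 - 26*t - 120) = (t + 3)*(t + 4)*(t^4 - 9*t^3 + 21*t^2 + t - 30) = (t - 5)*(t + 3)*(t + 4)*(t^3 - 4*t^2 + t + 6) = (t - 5)*(t - 3)*(t + 3)*(t + 4)*(t^2 - t - 2) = (t - 5)*(t - 3)*(t + 1)*(t + 3)*(t + 4)*(t - 2)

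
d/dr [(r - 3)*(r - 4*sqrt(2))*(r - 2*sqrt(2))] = 3*r^2 - 12*sqrt(2)*r - 6*r + 16 + 18*sqrt(2)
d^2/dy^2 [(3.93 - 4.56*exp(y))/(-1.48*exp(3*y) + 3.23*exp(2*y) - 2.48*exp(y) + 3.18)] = (39.952896*exp(6*y) - 142.87032*exp(5*y) + 187.28262*exp(4*y) + 122.668284*exp(3*y) - 353.048256*exp(2*y) + 173.25732*exp(y) + 15.118992)*exp(y)/(3.241792*exp(9*y) - 21.224976*exp(8*y) + 62.618652*exp(7*y) - 125.727035*exp(6*y) + 196.138584*exp(5*y) - 229.158474*exp(4*y) + 212.99048*exp(3*y) - 156.663972*exp(2*y) + 75.236256*exp(y) - 32.157432)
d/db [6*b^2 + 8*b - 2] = 12*b + 8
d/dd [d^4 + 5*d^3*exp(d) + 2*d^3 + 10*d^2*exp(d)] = d*(5*d^2*exp(d) + 4*d^2 + 25*d*exp(d) + 6*d + 20*exp(d))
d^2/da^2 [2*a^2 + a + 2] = 4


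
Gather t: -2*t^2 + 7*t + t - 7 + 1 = -2*t^2 + 8*t - 6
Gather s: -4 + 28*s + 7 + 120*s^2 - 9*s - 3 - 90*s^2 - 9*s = 30*s^2 + 10*s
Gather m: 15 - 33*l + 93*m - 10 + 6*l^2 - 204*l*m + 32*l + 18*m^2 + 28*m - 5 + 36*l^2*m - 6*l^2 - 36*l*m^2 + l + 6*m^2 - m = m^2*(24 - 36*l) + m*(36*l^2 - 204*l + 120)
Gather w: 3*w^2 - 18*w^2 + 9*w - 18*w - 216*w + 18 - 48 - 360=-15*w^2 - 225*w - 390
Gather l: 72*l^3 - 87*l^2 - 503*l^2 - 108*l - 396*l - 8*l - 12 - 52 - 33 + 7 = 72*l^3 - 590*l^2 - 512*l - 90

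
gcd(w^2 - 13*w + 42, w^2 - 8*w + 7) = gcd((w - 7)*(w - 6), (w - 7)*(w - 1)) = w - 7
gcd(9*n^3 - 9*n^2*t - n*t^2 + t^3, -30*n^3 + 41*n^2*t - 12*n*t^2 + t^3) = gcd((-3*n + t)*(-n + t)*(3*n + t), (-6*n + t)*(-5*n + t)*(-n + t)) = -n + t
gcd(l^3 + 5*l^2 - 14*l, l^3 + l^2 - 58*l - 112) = l + 7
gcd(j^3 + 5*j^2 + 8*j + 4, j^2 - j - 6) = j + 2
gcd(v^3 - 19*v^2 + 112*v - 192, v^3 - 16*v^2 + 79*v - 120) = v^2 - 11*v + 24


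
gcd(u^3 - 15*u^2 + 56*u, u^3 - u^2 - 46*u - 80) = u - 8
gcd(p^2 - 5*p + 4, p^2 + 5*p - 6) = p - 1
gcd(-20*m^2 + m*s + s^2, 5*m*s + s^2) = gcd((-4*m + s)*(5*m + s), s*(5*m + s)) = 5*m + s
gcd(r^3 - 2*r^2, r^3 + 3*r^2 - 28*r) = r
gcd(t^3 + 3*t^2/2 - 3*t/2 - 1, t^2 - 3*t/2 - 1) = t + 1/2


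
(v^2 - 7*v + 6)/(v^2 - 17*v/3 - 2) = 3*(v - 1)/(3*v + 1)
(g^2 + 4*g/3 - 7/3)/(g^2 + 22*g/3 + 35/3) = (g - 1)/(g + 5)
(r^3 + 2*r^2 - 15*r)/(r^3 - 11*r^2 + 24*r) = (r + 5)/(r - 8)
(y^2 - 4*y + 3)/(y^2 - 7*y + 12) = (y - 1)/(y - 4)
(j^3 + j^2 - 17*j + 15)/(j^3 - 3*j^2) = 1 + 4/j - 5/j^2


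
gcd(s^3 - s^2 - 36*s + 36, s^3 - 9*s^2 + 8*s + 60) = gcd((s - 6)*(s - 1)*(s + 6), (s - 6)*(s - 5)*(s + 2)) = s - 6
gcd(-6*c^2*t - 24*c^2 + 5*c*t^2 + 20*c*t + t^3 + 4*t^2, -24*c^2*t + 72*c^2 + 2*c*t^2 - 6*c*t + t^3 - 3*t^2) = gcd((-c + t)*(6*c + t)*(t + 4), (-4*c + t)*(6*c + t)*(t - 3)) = 6*c + t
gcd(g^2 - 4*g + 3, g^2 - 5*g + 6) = g - 3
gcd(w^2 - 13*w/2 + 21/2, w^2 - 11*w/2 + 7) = w - 7/2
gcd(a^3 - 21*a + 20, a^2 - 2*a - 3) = 1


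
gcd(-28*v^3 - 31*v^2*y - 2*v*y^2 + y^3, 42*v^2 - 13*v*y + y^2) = -7*v + y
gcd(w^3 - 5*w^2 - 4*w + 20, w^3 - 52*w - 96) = w + 2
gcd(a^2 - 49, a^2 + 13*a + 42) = a + 7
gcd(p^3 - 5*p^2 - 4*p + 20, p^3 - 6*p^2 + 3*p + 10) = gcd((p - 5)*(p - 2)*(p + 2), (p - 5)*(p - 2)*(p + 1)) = p^2 - 7*p + 10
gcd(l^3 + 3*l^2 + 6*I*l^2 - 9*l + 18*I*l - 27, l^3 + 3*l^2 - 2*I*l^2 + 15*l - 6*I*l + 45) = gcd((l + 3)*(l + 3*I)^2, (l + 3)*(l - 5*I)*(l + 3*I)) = l^2 + l*(3 + 3*I) + 9*I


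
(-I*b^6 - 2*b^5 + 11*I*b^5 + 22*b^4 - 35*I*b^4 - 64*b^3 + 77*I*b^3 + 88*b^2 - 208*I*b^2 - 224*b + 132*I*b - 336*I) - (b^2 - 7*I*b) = -I*b^6 - 2*b^5 + 11*I*b^5 + 22*b^4 - 35*I*b^4 - 64*b^3 + 77*I*b^3 + 87*b^2 - 208*I*b^2 - 224*b + 139*I*b - 336*I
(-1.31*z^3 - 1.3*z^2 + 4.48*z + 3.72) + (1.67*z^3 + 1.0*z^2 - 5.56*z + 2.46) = 0.36*z^3 - 0.3*z^2 - 1.08*z + 6.18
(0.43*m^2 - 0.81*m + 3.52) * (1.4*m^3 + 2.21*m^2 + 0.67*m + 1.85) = 0.602*m^5 - 0.1837*m^4 + 3.426*m^3 + 8.032*m^2 + 0.8599*m + 6.512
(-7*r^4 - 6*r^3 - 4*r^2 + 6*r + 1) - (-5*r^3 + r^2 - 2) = -7*r^4 - r^3 - 5*r^2 + 6*r + 3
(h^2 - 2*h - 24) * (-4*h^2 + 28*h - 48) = -4*h^4 + 36*h^3 - 8*h^2 - 576*h + 1152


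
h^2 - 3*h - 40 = (h - 8)*(h + 5)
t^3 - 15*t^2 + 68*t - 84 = (t - 7)*(t - 6)*(t - 2)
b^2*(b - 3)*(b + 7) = b^4 + 4*b^3 - 21*b^2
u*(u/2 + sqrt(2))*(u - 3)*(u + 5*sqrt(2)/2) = u^4/2 - 3*u^3/2 + 9*sqrt(2)*u^3/4 - 27*sqrt(2)*u^2/4 + 5*u^2 - 15*u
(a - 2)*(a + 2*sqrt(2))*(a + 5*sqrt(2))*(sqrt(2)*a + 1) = sqrt(2)*a^4 - 2*sqrt(2)*a^3 + 15*a^3 - 30*a^2 + 27*sqrt(2)*a^2 - 54*sqrt(2)*a + 20*a - 40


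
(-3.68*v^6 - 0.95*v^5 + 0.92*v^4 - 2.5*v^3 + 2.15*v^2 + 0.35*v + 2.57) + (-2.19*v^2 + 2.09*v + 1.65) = -3.68*v^6 - 0.95*v^5 + 0.92*v^4 - 2.5*v^3 - 0.04*v^2 + 2.44*v + 4.22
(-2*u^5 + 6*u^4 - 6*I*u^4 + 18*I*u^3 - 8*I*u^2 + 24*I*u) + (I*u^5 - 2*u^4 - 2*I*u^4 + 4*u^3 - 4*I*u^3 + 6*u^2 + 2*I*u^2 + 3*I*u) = -2*u^5 + I*u^5 + 4*u^4 - 8*I*u^4 + 4*u^3 + 14*I*u^3 + 6*u^2 - 6*I*u^2 + 27*I*u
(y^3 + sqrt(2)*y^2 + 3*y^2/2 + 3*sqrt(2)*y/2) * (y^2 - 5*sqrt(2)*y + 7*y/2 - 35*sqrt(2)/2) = y^5 - 4*sqrt(2)*y^4 + 5*y^4 - 20*sqrt(2)*y^3 - 19*y^3/4 - 50*y^2 - 21*sqrt(2)*y^2 - 105*y/2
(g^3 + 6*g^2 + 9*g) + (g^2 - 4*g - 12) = g^3 + 7*g^2 + 5*g - 12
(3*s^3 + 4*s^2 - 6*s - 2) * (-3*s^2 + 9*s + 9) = -9*s^5 + 15*s^4 + 81*s^3 - 12*s^2 - 72*s - 18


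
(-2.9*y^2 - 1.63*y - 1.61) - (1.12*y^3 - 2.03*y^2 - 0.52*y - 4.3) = -1.12*y^3 - 0.87*y^2 - 1.11*y + 2.69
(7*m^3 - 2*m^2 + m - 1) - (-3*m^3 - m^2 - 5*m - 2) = 10*m^3 - m^2 + 6*m + 1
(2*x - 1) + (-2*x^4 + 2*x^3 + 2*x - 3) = -2*x^4 + 2*x^3 + 4*x - 4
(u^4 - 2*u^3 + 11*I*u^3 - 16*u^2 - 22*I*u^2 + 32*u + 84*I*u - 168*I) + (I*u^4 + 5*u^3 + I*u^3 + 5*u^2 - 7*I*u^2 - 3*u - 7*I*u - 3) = u^4 + I*u^4 + 3*u^3 + 12*I*u^3 - 11*u^2 - 29*I*u^2 + 29*u + 77*I*u - 3 - 168*I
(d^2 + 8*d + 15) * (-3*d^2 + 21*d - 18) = -3*d^4 - 3*d^3 + 105*d^2 + 171*d - 270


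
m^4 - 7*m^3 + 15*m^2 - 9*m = m*(m - 3)^2*(m - 1)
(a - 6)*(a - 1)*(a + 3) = a^3 - 4*a^2 - 15*a + 18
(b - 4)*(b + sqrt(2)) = b^2 - 4*b + sqrt(2)*b - 4*sqrt(2)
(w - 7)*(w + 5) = w^2 - 2*w - 35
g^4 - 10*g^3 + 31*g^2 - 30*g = g*(g - 5)*(g - 3)*(g - 2)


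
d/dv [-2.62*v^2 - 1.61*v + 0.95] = -5.24*v - 1.61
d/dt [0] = 0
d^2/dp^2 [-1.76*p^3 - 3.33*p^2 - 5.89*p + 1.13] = -10.56*p - 6.66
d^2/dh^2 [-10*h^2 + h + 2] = -20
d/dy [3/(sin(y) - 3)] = -3*cos(y)/(sin(y) - 3)^2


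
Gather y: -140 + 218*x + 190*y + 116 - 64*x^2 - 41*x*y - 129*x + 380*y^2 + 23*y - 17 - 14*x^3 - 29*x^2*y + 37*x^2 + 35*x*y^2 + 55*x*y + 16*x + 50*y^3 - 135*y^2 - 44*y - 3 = -14*x^3 - 27*x^2 + 105*x + 50*y^3 + y^2*(35*x + 245) + y*(-29*x^2 + 14*x + 169) - 44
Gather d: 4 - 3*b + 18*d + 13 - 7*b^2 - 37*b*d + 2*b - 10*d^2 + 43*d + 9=-7*b^2 - b - 10*d^2 + d*(61 - 37*b) + 26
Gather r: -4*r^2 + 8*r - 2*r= -4*r^2 + 6*r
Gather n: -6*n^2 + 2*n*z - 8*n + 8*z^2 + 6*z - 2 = -6*n^2 + n*(2*z - 8) + 8*z^2 + 6*z - 2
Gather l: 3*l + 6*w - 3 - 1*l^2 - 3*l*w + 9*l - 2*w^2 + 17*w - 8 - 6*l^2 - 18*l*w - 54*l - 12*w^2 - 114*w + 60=-7*l^2 + l*(-21*w - 42) - 14*w^2 - 91*w + 49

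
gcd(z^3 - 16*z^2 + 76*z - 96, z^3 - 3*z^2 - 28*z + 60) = z^2 - 8*z + 12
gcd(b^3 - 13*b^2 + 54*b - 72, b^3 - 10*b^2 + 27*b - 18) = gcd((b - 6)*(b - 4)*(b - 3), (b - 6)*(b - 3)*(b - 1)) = b^2 - 9*b + 18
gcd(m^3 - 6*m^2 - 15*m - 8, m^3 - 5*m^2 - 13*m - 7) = m^2 + 2*m + 1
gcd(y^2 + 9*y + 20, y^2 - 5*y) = 1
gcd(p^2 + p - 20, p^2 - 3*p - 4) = p - 4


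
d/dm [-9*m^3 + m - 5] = 1 - 27*m^2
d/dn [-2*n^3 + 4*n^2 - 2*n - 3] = -6*n^2 + 8*n - 2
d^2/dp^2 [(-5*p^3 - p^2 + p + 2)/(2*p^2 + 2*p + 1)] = 2*(-2*p^3 + 3*p + 1)/(8*p^6 + 24*p^5 + 36*p^4 + 32*p^3 + 18*p^2 + 6*p + 1)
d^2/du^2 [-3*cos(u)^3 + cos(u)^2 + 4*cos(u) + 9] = -7*cos(u)/4 - 2*cos(2*u) + 27*cos(3*u)/4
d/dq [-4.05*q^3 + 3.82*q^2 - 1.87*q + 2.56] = -12.15*q^2 + 7.64*q - 1.87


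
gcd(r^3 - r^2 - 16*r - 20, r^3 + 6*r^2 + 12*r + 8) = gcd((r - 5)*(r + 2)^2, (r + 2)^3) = r^2 + 4*r + 4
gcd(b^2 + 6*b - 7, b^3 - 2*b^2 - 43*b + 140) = b + 7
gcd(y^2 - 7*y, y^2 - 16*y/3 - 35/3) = y - 7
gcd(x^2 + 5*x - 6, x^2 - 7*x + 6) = x - 1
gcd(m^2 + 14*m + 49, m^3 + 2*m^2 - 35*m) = m + 7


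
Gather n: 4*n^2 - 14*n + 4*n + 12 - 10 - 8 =4*n^2 - 10*n - 6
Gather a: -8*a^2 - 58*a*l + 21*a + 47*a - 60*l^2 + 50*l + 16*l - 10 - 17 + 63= -8*a^2 + a*(68 - 58*l) - 60*l^2 + 66*l + 36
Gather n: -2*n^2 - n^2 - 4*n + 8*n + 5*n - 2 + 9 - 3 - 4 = -3*n^2 + 9*n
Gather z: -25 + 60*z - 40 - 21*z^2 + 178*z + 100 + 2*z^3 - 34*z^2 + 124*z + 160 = 2*z^3 - 55*z^2 + 362*z + 195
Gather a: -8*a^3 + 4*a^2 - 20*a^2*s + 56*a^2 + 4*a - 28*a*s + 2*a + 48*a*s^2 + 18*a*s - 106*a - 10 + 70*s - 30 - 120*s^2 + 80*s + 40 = -8*a^3 + a^2*(60 - 20*s) + a*(48*s^2 - 10*s - 100) - 120*s^2 + 150*s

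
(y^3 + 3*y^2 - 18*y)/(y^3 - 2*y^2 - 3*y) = (y + 6)/(y + 1)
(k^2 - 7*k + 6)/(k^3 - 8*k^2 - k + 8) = (k - 6)/(k^2 - 7*k - 8)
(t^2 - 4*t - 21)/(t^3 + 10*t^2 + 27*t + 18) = (t - 7)/(t^2 + 7*t + 6)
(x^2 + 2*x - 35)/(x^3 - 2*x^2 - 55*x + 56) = (x - 5)/(x^2 - 9*x + 8)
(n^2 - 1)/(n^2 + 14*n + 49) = (n^2 - 1)/(n^2 + 14*n + 49)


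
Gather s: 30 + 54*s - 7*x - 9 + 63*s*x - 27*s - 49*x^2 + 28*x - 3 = s*(63*x + 27) - 49*x^2 + 21*x + 18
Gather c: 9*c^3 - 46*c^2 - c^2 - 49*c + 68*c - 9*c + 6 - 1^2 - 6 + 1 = 9*c^3 - 47*c^2 + 10*c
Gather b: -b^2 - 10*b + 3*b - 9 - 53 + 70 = -b^2 - 7*b + 8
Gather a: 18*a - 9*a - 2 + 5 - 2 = 9*a + 1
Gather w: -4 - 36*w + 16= 12 - 36*w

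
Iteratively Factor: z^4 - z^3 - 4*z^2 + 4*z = (z - 1)*(z^3 - 4*z) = (z - 2)*(z - 1)*(z^2 + 2*z) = z*(z - 2)*(z - 1)*(z + 2)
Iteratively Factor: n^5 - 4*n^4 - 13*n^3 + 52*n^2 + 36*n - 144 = (n - 4)*(n^4 - 13*n^2 + 36) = (n - 4)*(n + 2)*(n^3 - 2*n^2 - 9*n + 18) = (n - 4)*(n - 3)*(n + 2)*(n^2 + n - 6) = (n - 4)*(n - 3)*(n - 2)*(n + 2)*(n + 3)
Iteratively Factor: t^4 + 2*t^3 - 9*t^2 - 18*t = (t + 3)*(t^3 - t^2 - 6*t) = t*(t + 3)*(t^2 - t - 6) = t*(t + 2)*(t + 3)*(t - 3)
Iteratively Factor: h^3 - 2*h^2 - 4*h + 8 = (h - 2)*(h^2 - 4) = (h - 2)^2*(h + 2)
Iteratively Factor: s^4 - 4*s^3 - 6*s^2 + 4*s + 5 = (s - 5)*(s^3 + s^2 - s - 1) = (s - 5)*(s - 1)*(s^2 + 2*s + 1) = (s - 5)*(s - 1)*(s + 1)*(s + 1)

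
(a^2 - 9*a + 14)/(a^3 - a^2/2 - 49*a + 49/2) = 2*(a - 2)/(2*a^2 + 13*a - 7)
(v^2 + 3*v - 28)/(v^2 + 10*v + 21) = (v - 4)/(v + 3)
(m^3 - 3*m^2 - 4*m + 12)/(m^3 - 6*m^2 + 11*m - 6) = (m + 2)/(m - 1)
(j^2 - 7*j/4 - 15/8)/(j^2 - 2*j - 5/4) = (4*j + 3)/(2*(2*j + 1))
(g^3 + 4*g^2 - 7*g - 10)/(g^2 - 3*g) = (g^3 + 4*g^2 - 7*g - 10)/(g*(g - 3))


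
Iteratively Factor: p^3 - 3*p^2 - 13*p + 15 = (p - 1)*(p^2 - 2*p - 15) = (p - 5)*(p - 1)*(p + 3)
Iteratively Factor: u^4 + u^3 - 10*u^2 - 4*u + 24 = (u - 2)*(u^3 + 3*u^2 - 4*u - 12) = (u - 2)^2*(u^2 + 5*u + 6) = (u - 2)^2*(u + 3)*(u + 2)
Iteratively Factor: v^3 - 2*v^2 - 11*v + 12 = (v - 1)*(v^2 - v - 12) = (v - 1)*(v + 3)*(v - 4)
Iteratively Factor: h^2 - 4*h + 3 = (h - 1)*(h - 3)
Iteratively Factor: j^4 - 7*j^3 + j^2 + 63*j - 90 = (j - 2)*(j^3 - 5*j^2 - 9*j + 45) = (j - 5)*(j - 2)*(j^2 - 9) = (j - 5)*(j - 2)*(j + 3)*(j - 3)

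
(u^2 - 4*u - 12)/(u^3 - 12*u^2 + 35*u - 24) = (u^2 - 4*u - 12)/(u^3 - 12*u^2 + 35*u - 24)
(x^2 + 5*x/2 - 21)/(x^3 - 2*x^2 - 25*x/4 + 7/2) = 2*(x + 6)/(2*x^2 + 3*x - 2)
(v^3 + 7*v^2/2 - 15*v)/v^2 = v + 7/2 - 15/v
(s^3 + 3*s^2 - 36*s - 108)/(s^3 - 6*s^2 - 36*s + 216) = (s + 3)/(s - 6)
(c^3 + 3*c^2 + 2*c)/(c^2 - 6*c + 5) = c*(c^2 + 3*c + 2)/(c^2 - 6*c + 5)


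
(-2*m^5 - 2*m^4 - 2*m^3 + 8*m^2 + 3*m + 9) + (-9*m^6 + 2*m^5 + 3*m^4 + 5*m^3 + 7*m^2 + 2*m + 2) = -9*m^6 + m^4 + 3*m^3 + 15*m^2 + 5*m + 11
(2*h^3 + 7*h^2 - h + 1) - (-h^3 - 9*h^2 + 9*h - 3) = 3*h^3 + 16*h^2 - 10*h + 4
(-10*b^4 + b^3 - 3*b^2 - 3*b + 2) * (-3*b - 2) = 30*b^5 + 17*b^4 + 7*b^3 + 15*b^2 - 4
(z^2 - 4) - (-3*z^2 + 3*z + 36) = 4*z^2 - 3*z - 40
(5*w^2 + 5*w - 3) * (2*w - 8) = 10*w^3 - 30*w^2 - 46*w + 24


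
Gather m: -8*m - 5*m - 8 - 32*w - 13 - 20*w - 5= -13*m - 52*w - 26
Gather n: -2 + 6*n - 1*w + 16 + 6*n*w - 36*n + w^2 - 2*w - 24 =n*(6*w - 30) + w^2 - 3*w - 10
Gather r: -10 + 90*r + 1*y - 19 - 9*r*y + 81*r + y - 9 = r*(171 - 9*y) + 2*y - 38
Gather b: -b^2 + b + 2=-b^2 + b + 2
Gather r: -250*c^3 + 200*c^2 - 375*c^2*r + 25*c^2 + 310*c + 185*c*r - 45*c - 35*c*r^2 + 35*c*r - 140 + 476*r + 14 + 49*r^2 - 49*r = -250*c^3 + 225*c^2 + 265*c + r^2*(49 - 35*c) + r*(-375*c^2 + 220*c + 427) - 126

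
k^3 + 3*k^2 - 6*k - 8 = (k - 2)*(k + 1)*(k + 4)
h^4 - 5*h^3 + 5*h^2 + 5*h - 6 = (h - 3)*(h - 2)*(h - 1)*(h + 1)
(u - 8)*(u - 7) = u^2 - 15*u + 56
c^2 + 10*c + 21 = (c + 3)*(c + 7)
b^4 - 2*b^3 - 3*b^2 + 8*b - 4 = (b - 2)*(b - 1)^2*(b + 2)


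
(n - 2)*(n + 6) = n^2 + 4*n - 12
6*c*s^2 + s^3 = s^2*(6*c + s)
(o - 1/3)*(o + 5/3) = o^2 + 4*o/3 - 5/9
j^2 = j^2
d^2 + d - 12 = (d - 3)*(d + 4)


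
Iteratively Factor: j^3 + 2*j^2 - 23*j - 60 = (j - 5)*(j^2 + 7*j + 12) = (j - 5)*(j + 4)*(j + 3)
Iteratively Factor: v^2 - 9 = (v + 3)*(v - 3)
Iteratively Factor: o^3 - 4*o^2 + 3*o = (o - 3)*(o^2 - o) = o*(o - 3)*(o - 1)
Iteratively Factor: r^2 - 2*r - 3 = (r + 1)*(r - 3)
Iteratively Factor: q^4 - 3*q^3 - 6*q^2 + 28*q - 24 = (q - 2)*(q^3 - q^2 - 8*q + 12) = (q - 2)^2*(q^2 + q - 6) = (q - 2)^2*(q + 3)*(q - 2)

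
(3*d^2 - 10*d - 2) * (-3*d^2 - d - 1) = -9*d^4 + 27*d^3 + 13*d^2 + 12*d + 2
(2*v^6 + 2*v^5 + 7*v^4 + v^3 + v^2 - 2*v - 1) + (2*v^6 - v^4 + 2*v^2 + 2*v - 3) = 4*v^6 + 2*v^5 + 6*v^4 + v^3 + 3*v^2 - 4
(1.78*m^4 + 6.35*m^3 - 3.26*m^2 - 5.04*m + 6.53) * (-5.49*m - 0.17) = -9.7722*m^5 - 35.1641*m^4 + 16.8179*m^3 + 28.2238*m^2 - 34.9929*m - 1.1101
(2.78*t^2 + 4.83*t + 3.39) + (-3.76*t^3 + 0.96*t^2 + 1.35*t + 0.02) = -3.76*t^3 + 3.74*t^2 + 6.18*t + 3.41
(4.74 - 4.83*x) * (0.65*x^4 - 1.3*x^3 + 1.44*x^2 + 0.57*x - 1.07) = -3.1395*x^5 + 9.36*x^4 - 13.1172*x^3 + 4.0725*x^2 + 7.8699*x - 5.0718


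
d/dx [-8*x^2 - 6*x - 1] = -16*x - 6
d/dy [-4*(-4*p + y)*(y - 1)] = 16*p - 8*y + 4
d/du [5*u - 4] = 5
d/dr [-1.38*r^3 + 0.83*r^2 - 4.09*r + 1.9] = -4.14*r^2 + 1.66*r - 4.09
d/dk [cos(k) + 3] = -sin(k)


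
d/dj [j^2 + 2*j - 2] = 2*j + 2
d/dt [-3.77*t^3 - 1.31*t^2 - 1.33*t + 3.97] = -11.31*t^2 - 2.62*t - 1.33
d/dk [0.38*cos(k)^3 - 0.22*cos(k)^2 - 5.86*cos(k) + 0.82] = (-1.14*cos(k)^2 + 0.44*cos(k) + 5.86)*sin(k)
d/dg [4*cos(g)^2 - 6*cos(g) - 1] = 2*(3 - 4*cos(g))*sin(g)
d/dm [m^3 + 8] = 3*m^2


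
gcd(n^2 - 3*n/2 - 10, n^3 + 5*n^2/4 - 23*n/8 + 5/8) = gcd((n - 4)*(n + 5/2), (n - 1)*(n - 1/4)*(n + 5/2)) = n + 5/2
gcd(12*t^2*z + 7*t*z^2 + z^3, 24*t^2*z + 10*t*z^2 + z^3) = 4*t*z + z^2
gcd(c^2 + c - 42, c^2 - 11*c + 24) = 1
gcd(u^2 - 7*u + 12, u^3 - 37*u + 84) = u^2 - 7*u + 12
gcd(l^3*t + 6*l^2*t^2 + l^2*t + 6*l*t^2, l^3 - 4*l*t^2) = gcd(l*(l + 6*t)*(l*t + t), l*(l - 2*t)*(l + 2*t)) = l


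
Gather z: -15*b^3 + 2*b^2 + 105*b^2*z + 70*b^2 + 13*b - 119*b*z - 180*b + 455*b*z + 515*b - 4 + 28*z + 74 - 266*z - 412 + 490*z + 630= -15*b^3 + 72*b^2 + 348*b + z*(105*b^2 + 336*b + 252) + 288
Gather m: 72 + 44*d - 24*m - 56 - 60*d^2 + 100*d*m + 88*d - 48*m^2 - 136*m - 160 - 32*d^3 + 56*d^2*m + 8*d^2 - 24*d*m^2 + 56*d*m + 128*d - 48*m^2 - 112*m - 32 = -32*d^3 - 52*d^2 + 260*d + m^2*(-24*d - 96) + m*(56*d^2 + 156*d - 272) - 176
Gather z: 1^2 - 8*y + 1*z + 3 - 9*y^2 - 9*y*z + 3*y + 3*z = -9*y^2 - 5*y + z*(4 - 9*y) + 4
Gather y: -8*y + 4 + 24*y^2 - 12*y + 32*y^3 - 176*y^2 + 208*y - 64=32*y^3 - 152*y^2 + 188*y - 60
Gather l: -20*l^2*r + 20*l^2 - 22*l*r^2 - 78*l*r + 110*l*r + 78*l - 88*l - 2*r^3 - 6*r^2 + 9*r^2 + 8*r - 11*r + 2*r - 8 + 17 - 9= l^2*(20 - 20*r) + l*(-22*r^2 + 32*r - 10) - 2*r^3 + 3*r^2 - r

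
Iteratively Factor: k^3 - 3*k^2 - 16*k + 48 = (k - 3)*(k^2 - 16) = (k - 4)*(k - 3)*(k + 4)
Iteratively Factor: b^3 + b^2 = (b)*(b^2 + b) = b^2*(b + 1)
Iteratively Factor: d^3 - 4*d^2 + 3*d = (d - 3)*(d^2 - d) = (d - 3)*(d - 1)*(d)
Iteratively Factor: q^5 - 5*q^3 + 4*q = (q + 2)*(q^4 - 2*q^3 - q^2 + 2*q) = (q - 2)*(q + 2)*(q^3 - q) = q*(q - 2)*(q + 2)*(q^2 - 1) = q*(q - 2)*(q - 1)*(q + 2)*(q + 1)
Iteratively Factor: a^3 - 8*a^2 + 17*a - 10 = (a - 1)*(a^2 - 7*a + 10) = (a - 5)*(a - 1)*(a - 2)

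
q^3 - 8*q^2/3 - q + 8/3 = (q - 8/3)*(q - 1)*(q + 1)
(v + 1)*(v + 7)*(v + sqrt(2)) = v^3 + sqrt(2)*v^2 + 8*v^2 + 7*v + 8*sqrt(2)*v + 7*sqrt(2)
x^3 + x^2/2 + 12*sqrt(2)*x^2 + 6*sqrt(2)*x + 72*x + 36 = (x + 1/2)*(x + 6*sqrt(2))^2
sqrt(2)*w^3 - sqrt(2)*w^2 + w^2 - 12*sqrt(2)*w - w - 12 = (w - 4)*(w + 3)*(sqrt(2)*w + 1)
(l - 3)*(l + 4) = l^2 + l - 12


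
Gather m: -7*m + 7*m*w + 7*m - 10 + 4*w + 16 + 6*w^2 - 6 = 7*m*w + 6*w^2 + 4*w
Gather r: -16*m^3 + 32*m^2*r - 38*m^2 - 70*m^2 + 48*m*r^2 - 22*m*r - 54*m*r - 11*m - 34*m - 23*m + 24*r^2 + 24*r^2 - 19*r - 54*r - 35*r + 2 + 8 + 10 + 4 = -16*m^3 - 108*m^2 - 68*m + r^2*(48*m + 48) + r*(32*m^2 - 76*m - 108) + 24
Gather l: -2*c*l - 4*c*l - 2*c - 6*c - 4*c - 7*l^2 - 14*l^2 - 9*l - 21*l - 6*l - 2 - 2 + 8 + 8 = -12*c - 21*l^2 + l*(-6*c - 36) + 12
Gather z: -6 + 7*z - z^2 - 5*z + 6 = -z^2 + 2*z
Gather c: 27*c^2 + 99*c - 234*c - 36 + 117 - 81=27*c^2 - 135*c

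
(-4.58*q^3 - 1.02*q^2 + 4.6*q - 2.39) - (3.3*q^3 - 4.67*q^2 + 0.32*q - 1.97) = -7.88*q^3 + 3.65*q^2 + 4.28*q - 0.42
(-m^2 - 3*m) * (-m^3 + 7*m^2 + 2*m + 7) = m^5 - 4*m^4 - 23*m^3 - 13*m^2 - 21*m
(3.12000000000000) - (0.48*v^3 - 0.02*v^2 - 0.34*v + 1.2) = -0.48*v^3 + 0.02*v^2 + 0.34*v + 1.92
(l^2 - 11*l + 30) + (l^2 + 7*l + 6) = 2*l^2 - 4*l + 36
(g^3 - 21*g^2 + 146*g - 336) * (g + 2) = g^4 - 19*g^3 + 104*g^2 - 44*g - 672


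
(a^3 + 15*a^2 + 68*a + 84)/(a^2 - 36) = (a^2 + 9*a + 14)/(a - 6)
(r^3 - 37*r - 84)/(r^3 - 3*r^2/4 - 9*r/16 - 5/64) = 64*(-r^3 + 37*r + 84)/(-64*r^3 + 48*r^2 + 36*r + 5)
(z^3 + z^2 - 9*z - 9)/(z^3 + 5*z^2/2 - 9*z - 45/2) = 2*(z + 1)/(2*z + 5)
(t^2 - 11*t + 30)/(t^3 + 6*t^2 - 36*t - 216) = (t - 5)/(t^2 + 12*t + 36)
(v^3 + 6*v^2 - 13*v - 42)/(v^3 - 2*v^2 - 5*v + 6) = (v + 7)/(v - 1)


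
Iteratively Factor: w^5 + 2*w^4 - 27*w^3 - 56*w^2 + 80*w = (w + 4)*(w^4 - 2*w^3 - 19*w^2 + 20*w) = w*(w + 4)*(w^3 - 2*w^2 - 19*w + 20) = w*(w + 4)^2*(w^2 - 6*w + 5) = w*(w - 1)*(w + 4)^2*(w - 5)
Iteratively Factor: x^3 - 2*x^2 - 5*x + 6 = (x + 2)*(x^2 - 4*x + 3) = (x - 1)*(x + 2)*(x - 3)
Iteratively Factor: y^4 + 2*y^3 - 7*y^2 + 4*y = (y + 4)*(y^3 - 2*y^2 + y) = y*(y + 4)*(y^2 - 2*y + 1) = y*(y - 1)*(y + 4)*(y - 1)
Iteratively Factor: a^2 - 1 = (a - 1)*(a + 1)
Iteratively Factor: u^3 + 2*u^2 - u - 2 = (u + 2)*(u^2 - 1) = (u + 1)*(u + 2)*(u - 1)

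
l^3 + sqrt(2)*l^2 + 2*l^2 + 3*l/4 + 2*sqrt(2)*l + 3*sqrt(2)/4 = (l + 1/2)*(l + 3/2)*(l + sqrt(2))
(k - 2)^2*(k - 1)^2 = k^4 - 6*k^3 + 13*k^2 - 12*k + 4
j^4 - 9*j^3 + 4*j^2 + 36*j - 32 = (j - 8)*(j - 2)*(j - 1)*(j + 2)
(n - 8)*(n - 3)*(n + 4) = n^3 - 7*n^2 - 20*n + 96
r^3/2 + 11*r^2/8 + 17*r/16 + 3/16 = (r/2 + 1/2)*(r + 1/4)*(r + 3/2)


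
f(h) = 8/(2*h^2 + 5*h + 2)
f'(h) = 8*(-4*h - 5)/(2*h^2 + 5*h + 2)^2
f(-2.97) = 1.67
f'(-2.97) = 2.40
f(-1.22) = -7.12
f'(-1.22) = -0.76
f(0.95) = 0.94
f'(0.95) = -0.96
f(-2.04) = 64.94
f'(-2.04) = 1665.54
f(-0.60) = -28.57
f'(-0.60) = -265.31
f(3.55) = 0.18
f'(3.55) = -0.08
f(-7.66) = 0.10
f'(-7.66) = 0.03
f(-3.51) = 0.88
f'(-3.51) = 0.88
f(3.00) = 0.23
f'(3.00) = -0.11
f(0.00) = 4.00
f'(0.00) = -10.00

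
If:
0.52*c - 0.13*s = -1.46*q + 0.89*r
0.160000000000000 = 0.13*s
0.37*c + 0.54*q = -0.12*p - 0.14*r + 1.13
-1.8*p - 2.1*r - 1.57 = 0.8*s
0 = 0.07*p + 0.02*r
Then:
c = 9.97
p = 0.46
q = -4.42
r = -1.61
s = 1.23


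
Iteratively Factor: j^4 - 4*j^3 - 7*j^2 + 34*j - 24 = (j - 2)*(j^3 - 2*j^2 - 11*j + 12) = (j - 2)*(j + 3)*(j^2 - 5*j + 4) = (j - 4)*(j - 2)*(j + 3)*(j - 1)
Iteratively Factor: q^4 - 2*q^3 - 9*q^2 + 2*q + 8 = (q - 1)*(q^3 - q^2 - 10*q - 8) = (q - 4)*(q - 1)*(q^2 + 3*q + 2) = (q - 4)*(q - 1)*(q + 1)*(q + 2)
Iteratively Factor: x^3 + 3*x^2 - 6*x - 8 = (x + 1)*(x^2 + 2*x - 8) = (x + 1)*(x + 4)*(x - 2)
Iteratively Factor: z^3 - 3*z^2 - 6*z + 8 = (z - 4)*(z^2 + z - 2) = (z - 4)*(z + 2)*(z - 1)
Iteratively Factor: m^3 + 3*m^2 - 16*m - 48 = (m + 4)*(m^2 - m - 12) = (m + 3)*(m + 4)*(m - 4)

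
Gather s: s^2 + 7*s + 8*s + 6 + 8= s^2 + 15*s + 14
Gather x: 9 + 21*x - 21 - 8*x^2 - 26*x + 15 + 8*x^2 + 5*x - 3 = 0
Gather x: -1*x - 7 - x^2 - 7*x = -x^2 - 8*x - 7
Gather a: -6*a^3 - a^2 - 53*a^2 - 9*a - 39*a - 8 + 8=-6*a^3 - 54*a^2 - 48*a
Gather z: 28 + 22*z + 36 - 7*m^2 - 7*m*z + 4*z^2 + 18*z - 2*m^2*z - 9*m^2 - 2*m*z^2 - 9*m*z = -16*m^2 + z^2*(4 - 2*m) + z*(-2*m^2 - 16*m + 40) + 64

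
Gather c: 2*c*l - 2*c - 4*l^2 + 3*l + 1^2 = c*(2*l - 2) - 4*l^2 + 3*l + 1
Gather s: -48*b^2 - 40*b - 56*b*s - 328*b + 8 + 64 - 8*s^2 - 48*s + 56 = -48*b^2 - 368*b - 8*s^2 + s*(-56*b - 48) + 128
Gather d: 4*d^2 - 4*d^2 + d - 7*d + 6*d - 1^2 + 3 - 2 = 0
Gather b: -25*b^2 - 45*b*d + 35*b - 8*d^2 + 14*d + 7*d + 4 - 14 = -25*b^2 + b*(35 - 45*d) - 8*d^2 + 21*d - 10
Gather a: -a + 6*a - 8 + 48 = 5*a + 40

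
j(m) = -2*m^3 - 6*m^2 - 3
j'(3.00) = -90.00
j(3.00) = -111.00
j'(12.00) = -1008.00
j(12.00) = -4323.00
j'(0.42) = -6.10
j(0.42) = -4.21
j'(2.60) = -71.76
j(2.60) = -78.71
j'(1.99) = -47.64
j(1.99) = -42.52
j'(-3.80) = -41.04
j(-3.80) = 20.10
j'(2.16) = -53.91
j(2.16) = -51.15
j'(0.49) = -7.32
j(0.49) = -4.68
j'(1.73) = -38.72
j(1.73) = -31.31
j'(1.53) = -32.41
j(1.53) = -24.21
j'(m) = -6*m^2 - 12*m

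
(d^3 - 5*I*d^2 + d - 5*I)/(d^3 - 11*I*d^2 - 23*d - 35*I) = (d - I)/(d - 7*I)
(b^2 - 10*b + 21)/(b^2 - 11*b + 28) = (b - 3)/(b - 4)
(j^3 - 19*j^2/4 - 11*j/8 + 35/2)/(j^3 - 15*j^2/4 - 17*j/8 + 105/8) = (j - 4)/(j - 3)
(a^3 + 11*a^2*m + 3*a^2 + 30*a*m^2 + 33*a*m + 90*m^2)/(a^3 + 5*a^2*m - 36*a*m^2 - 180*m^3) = (a + 3)/(a - 6*m)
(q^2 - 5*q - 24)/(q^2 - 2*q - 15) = (q - 8)/(q - 5)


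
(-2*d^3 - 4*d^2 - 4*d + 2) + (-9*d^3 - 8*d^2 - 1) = -11*d^3 - 12*d^2 - 4*d + 1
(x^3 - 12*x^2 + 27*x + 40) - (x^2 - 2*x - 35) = x^3 - 13*x^2 + 29*x + 75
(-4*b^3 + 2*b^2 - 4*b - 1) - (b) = -4*b^3 + 2*b^2 - 5*b - 1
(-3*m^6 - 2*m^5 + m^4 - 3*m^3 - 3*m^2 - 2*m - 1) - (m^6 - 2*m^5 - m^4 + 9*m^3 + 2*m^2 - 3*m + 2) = -4*m^6 + 2*m^4 - 12*m^3 - 5*m^2 + m - 3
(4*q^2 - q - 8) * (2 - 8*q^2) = -32*q^4 + 8*q^3 + 72*q^2 - 2*q - 16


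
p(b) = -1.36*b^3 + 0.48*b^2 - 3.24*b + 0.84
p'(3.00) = -37.08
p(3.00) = -41.28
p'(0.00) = -3.24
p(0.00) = 0.84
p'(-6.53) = -183.48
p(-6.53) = 421.15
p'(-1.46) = -13.34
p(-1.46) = 10.83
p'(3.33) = -45.29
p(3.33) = -54.85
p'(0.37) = -3.44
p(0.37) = -0.36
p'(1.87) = -15.71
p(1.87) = -12.43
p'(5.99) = -143.88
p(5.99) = -293.64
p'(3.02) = -37.55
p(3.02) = -42.03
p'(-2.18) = -24.72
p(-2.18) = 24.27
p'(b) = -4.08*b^2 + 0.96*b - 3.24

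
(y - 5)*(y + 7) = y^2 + 2*y - 35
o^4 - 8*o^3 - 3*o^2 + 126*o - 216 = (o - 6)*(o - 3)^2*(o + 4)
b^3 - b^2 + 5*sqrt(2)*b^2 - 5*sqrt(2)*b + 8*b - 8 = (b - 1)*(b + sqrt(2))*(b + 4*sqrt(2))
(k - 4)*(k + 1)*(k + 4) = k^3 + k^2 - 16*k - 16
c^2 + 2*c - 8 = (c - 2)*(c + 4)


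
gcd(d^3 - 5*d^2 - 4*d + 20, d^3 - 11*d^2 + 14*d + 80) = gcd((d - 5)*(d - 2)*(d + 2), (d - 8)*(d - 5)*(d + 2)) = d^2 - 3*d - 10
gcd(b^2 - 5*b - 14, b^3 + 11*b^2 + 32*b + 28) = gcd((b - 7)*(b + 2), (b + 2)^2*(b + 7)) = b + 2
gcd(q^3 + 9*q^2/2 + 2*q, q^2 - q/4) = q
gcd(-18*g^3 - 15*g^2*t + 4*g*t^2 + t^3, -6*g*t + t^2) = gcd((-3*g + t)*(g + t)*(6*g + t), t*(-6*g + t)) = 1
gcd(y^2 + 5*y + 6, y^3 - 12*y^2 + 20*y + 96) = y + 2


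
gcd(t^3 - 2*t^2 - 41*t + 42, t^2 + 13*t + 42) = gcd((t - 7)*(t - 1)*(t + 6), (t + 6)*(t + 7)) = t + 6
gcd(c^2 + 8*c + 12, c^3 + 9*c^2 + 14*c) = c + 2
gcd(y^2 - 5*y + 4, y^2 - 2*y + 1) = y - 1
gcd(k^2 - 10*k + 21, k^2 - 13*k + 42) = k - 7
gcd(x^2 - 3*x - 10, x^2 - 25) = x - 5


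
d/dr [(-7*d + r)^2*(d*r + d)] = d*(7*d - r)*(7*d - 3*r - 2)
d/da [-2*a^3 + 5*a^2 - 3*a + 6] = -6*a^2 + 10*a - 3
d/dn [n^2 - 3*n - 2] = 2*n - 3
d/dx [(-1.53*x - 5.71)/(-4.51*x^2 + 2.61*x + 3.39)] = (-6.9003*x^2 - 51.5042*x + 9.7164)/(20.3401*x^4 - 23.5422*x^3 - 23.7657*x^2 + 17.6958*x + 11.4921)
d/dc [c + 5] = 1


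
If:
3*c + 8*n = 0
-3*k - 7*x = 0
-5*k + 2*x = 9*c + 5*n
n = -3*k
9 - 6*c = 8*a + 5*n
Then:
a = 9/8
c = 0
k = 0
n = 0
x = 0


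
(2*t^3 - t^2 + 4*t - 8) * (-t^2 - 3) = -2*t^5 + t^4 - 10*t^3 + 11*t^2 - 12*t + 24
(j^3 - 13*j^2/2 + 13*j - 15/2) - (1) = j^3 - 13*j^2/2 + 13*j - 17/2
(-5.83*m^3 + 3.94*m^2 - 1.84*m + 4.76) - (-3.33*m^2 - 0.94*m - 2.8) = -5.83*m^3 + 7.27*m^2 - 0.9*m + 7.56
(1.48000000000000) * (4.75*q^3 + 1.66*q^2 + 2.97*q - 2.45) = 7.03*q^3 + 2.4568*q^2 + 4.3956*q - 3.626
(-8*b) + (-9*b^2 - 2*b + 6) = -9*b^2 - 10*b + 6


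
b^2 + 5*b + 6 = (b + 2)*(b + 3)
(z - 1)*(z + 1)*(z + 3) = z^3 + 3*z^2 - z - 3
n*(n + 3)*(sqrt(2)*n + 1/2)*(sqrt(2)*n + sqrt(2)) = 2*n^4 + sqrt(2)*n^3/2 + 8*n^3 + 2*sqrt(2)*n^2 + 6*n^2 + 3*sqrt(2)*n/2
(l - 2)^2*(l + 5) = l^3 + l^2 - 16*l + 20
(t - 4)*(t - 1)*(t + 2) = t^3 - 3*t^2 - 6*t + 8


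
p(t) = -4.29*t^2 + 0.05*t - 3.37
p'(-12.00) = 103.01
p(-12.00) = -621.73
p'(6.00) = -51.43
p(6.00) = -157.51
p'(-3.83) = 32.91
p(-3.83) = -66.49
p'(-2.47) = 21.24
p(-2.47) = -29.67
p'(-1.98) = 17.04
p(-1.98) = -20.29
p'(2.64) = -22.60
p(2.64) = -33.14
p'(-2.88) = 24.76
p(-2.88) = -39.10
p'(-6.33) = 54.36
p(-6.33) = -175.58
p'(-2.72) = 23.39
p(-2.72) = -35.25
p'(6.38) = -54.69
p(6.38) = -177.67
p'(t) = 0.05 - 8.58*t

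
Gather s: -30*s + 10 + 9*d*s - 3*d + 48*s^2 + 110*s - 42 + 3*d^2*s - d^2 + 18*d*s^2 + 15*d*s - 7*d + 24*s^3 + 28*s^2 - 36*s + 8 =-d^2 - 10*d + 24*s^3 + s^2*(18*d + 76) + s*(3*d^2 + 24*d + 44) - 24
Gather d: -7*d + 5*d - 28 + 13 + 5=-2*d - 10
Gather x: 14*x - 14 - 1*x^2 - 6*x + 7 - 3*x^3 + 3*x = -3*x^3 - x^2 + 11*x - 7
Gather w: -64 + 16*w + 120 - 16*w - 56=0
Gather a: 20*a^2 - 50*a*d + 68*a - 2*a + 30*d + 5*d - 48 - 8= 20*a^2 + a*(66 - 50*d) + 35*d - 56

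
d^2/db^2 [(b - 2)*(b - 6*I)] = 2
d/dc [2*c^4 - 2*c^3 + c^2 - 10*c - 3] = 8*c^3 - 6*c^2 + 2*c - 10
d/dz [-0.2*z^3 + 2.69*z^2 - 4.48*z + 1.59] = -0.6*z^2 + 5.38*z - 4.48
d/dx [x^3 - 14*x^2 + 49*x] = 3*x^2 - 28*x + 49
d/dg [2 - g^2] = -2*g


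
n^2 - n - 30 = (n - 6)*(n + 5)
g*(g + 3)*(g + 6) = g^3 + 9*g^2 + 18*g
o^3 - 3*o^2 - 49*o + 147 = (o - 7)*(o - 3)*(o + 7)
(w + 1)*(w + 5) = w^2 + 6*w + 5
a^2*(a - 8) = a^3 - 8*a^2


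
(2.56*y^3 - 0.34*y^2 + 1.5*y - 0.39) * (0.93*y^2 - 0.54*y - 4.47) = 2.3808*y^5 - 1.6986*y^4 - 9.8646*y^3 + 0.3471*y^2 - 6.4944*y + 1.7433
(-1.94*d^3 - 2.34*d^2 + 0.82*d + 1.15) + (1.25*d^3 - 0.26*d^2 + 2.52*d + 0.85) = -0.69*d^3 - 2.6*d^2 + 3.34*d + 2.0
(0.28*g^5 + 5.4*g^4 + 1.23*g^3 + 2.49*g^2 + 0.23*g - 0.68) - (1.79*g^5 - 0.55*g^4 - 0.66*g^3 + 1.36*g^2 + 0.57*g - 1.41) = -1.51*g^5 + 5.95*g^4 + 1.89*g^3 + 1.13*g^2 - 0.34*g + 0.73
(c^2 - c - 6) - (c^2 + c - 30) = 24 - 2*c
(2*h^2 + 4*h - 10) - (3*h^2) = -h^2 + 4*h - 10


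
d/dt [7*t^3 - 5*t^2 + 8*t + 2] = 21*t^2 - 10*t + 8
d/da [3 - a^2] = -2*a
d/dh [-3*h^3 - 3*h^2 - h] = -9*h^2 - 6*h - 1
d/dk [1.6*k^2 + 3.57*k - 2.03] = 3.2*k + 3.57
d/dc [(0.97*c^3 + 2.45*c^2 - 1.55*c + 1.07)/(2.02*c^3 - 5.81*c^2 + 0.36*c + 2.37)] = (-10.5847*c^4 + 6.9604*c^3 - 7.711*c^2 + 24.0464*c - 4.0587)/(4.0804*c^6 - 23.4724*c^5 + 35.2105*c^4 + 5.3916*c^3 - 27.4098*c^2 + 1.7064*c + 5.6169)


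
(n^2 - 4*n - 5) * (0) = 0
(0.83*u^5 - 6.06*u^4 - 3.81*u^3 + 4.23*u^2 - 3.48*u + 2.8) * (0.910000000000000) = 0.7553*u^5 - 5.5146*u^4 - 3.4671*u^3 + 3.8493*u^2 - 3.1668*u + 2.548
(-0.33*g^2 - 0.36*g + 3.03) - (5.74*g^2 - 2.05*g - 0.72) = -6.07*g^2 + 1.69*g + 3.75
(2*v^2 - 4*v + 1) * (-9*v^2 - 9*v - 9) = -18*v^4 + 18*v^3 + 9*v^2 + 27*v - 9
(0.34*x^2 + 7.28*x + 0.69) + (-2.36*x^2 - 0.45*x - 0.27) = -2.02*x^2 + 6.83*x + 0.42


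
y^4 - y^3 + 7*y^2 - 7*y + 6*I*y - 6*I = (y - 1)*(y - 3*I)*(y + I)*(y + 2*I)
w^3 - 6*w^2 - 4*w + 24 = (w - 6)*(w - 2)*(w + 2)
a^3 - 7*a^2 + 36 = (a - 6)*(a - 3)*(a + 2)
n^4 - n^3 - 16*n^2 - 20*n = n*(n - 5)*(n + 2)^2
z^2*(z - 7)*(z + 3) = z^4 - 4*z^3 - 21*z^2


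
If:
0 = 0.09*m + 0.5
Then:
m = -5.56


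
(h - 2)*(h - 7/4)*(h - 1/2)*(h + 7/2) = h^4 - 3*h^3/4 - 19*h^2/2 + 273*h/16 - 49/8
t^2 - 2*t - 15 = (t - 5)*(t + 3)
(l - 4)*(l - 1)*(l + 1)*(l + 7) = l^4 + 3*l^3 - 29*l^2 - 3*l + 28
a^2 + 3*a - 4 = (a - 1)*(a + 4)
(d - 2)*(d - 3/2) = d^2 - 7*d/2 + 3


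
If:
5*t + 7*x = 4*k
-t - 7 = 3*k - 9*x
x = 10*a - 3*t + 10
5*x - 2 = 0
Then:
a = -621/475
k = -71/95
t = -22/19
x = 2/5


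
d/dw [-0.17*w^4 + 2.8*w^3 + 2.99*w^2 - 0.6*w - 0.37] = -0.68*w^3 + 8.4*w^2 + 5.98*w - 0.6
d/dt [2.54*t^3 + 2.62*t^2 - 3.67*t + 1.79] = 7.62*t^2 + 5.24*t - 3.67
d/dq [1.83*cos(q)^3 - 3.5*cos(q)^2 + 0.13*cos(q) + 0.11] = (-5.49*cos(q)^2 + 7.0*cos(q) - 0.13)*sin(q)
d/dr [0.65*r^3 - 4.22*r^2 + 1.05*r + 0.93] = 1.95*r^2 - 8.44*r + 1.05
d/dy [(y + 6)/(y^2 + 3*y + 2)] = (y^2 + 3*y - (y + 6)*(2*y + 3) + 2)/(y^2 + 3*y + 2)^2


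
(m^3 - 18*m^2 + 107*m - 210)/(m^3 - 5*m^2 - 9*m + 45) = (m^2 - 13*m + 42)/(m^2 - 9)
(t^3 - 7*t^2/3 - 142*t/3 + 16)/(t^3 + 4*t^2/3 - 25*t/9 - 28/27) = 9*(3*t^3 - 7*t^2 - 142*t + 48)/(27*t^3 + 36*t^2 - 75*t - 28)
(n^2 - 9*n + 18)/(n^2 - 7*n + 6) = (n - 3)/(n - 1)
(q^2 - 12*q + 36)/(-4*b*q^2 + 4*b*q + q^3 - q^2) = (-q^2 + 12*q - 36)/(q*(4*b*q - 4*b - q^2 + q))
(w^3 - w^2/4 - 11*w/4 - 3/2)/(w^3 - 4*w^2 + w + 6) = (w + 3/4)/(w - 3)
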